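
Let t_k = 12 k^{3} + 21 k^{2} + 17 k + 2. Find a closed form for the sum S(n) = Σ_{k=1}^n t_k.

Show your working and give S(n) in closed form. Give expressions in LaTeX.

S(n) = n \left(3 n^{3} + 13 n^{2} + 22 n + 14\right)

t_(k+1)/t_k = (12*k**3 + 57*k**2 + 95*k + 52)/(12*k**3 + 21*k**2 + 17*k + 2).
Take A(k)=1, B(k)=1, C(k)=k**3 + 7*k**2/4 + 17*k/12 + 1/6.
Key eq: (1)·f(k+1) = (1)·f(k) + (k**3 + 7*k**2/4 + 17*k/12 + 1/6).
Degrees (0,0,3) ⇒ d ≤ 4.
Solve for f: f(k) = k*(3*k**3 + k**2 + k - 3)/12 (degree 4 ≤ 4).
Certificate R = B(k−1)f/C = k*(3*k**3 + k**2 + k - 3)/(12*k**3 + 21*k**2 + 17*k + 2) gives s_k = k*(3*k**3 + k**2 + k - 3).
Verify: 12*k**3 + 21*k**2 + 17*k + 2 matches t_k.
Evaluate: s_(n+1) = 3*n**4 + 13*n**3 + 22*n**2 + 14*n + 2; subtract s_(1) = 2 ⇒ S(n) = n*(3*n**3 + 13*n**2 + 22*n + 14).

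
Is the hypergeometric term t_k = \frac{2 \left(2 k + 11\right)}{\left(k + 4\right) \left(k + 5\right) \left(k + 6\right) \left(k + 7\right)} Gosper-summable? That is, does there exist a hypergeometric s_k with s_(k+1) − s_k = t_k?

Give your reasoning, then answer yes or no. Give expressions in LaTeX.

Yes. s_k = \frac{k \left(k + 10\right)}{12 \left(k^{2} + 10 k + 24\right)}.

Ratio r(k) = (k + 4)*(2*k + 13)/((k + 8)*(2*k + 11)).
Factor: A=k + 4; B=k + 8; C=k + 11/2.
Solve (k + 4)·f(k+1) − (k + 7)·f(k) = k + 11/2.
deg f ≤ 3 (via 1,1,1).
Coefficient equations give f(k) = k*(k + 5)*(k + 10)/48.
Then R = B(k−1)f/C = k*(k + 5)*(k + 7)*(k + 10)/(24*(2*k + 11)), so s_k = R(k)·t_k = k*(k + 10)/(12*(k**2 + 10*k + 24)).
s_(k+1) − s_k = 2*(2*k + 11)/(k**4 + 22*k**3 + 179*k**2 + 638*k + 840) = t_k.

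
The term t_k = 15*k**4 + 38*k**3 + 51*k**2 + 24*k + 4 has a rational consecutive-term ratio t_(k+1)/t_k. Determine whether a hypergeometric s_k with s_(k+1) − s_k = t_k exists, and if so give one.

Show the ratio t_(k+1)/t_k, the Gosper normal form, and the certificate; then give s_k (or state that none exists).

s_k = k**2*(3*k**3 + 2*k**2 + 3*k - 4)

Step 1: r(k) = (15*k**4 + 98*k**3 + 255*k**2 + 300*k + 132)/(15*k**4 + 38*k**3 + 51*k**2 + 24*k + 4).
Factor: A=1; B=1; C=k**4 + 38*k**3/15 + 17*k**2/5 + 8*k/5 + 4/15.
Set up (1)·f(k+1) − (1)·f(k) − (k**4 + 38*k**3/15 + 17*k**2/5 + 8*k/5 + 4/15) = 0.
d = 5 from the (0,0,4) case.
Solving with deg f ≤ 5: f(k) = k**2*(3*k**3 + 2*k**2 + 3*k - 4)/15.
So s_k = (B(k−1)f/C)·t_k = (k**2*(3*k**3 + 2*k**2 + 3*k - 4)/(15*k**4 + 38*k**3 + 51*k**2 + 24*k + 4))·t_k = k**2*(3*k**3 + 2*k**2 + 3*k - 4).
Verify: 15*k**4 + 38*k**3 + 51*k**2 + 24*k + 4 matches t_k.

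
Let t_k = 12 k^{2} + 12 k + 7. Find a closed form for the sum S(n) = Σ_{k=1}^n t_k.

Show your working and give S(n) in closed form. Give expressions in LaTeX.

S(n) = n \left(4 n^{2} + 12 n + 15\right)

t_(k+1)/t_k = (12*k**2 + 36*k + 31)/(12*k**2 + 12*k + 7).
A = 1, B = 1, C = k**2 + k + 7/12.
f must satisfy (1)·f(k+1) − (1)·f(k) = k**2 + k + 7/12.
Bound: deg f ≤ 3.
A polynomial solution: f(k) = k*(4*k**2 + 3)/12.
Then R = B(k−1)f/C = k*(4*k**2 + 3)/(12*k**2 + 12*k + 7), so s_k = R(k)·t_k = k*(4*k**2 + 3).
s_(k+1) − s_k = 12*k**2 + 12*k + 7 = t_k.
Telescope: S(n) = s_(n+1) − s_(1) = 4*n**3 + 12*n**2 + 15*n + 7 − (7) = n*(4*n**2 + 12*n + 15).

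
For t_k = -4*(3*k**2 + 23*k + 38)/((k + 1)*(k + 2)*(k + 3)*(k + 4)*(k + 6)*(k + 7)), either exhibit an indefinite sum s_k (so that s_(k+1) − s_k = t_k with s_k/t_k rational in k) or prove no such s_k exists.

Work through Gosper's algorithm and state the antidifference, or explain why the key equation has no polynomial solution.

r(k) = (k + 1)*(k + 6)*(23*k + 3*(k + 1)**2 + 61)/((k + 5)*(k + 8)*(3*k**2 + 23*k + 38)) after simplifying.
A = k + 1, B = k + 8, C = k**3 + 38*k**2/3 + 51*k + 190/3.
f must satisfy (k + 1)·f(k+1) − (k + 7)·f(k) = k**3 + 38*k**2/3 + 51*k + 190/3.
From deg A=1, deg B=1, deg C=3: d=6.
Match coefficients ⇒ f(k) = k*(k + 2)*(k + 4)*(k + 5)*(k**2 + 10*k + 27)/54.
So s_k = (B(k−1)f/C)·t_k = (k*(k + 2)*(k + 4)*(k + 7)*(k**2 + 10*k + 27)/(18*(3*k**2 + 23*k + 38)))·t_k = 2*k*(-k**2 - 10*k - 27)/(9*(k**3 + 10*k**2 + 27*k + 18)).
s_(k+1) − s_k = 4*(-3*k**2 - 23*k - 38)/(k**6 + 23*k**5 + 207*k**4 + 925*k**3 + 2144*k**2 + 2412*k + 1008) = t_k.

s_k = 2*k*(-k**2 - 10*k - 27)/(9*(k**3 + 10*k**2 + 27*k + 18))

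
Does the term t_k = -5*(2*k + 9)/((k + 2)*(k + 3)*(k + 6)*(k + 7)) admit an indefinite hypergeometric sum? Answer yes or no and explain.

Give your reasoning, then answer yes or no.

The ratio is (k + 2)*(k + 6)*(2*k + 11)/((k + 4)*(k + 8)*(2*k + 9)).
Factor: A=k + 2; B=k + 8; C=k**3 + 27*k**2/2 + 121*k/2 + 90.
Key eq: (k + 2)·f(k+1) = (k + 7)·f(k) + (k**3 + 27*k**2/2 + 121*k/2 + 90).
d = 5 from the (1,1,3) case.
A polynomial solution: f(k) = k*(k + 3)*(k + 4)*(k + 5)*(k + 8)/24.
So s_k = (B(k−1)f/C)·t_k = (k*(k + 3)*(k + 7)*(k + 8)/(12*(2*k + 9)))·t_k = 5*k*(-k - 8)/(12*(k**2 + 8*k + 12)).
Verify: 5*(-2*k - 9)/(k**4 + 18*k**3 + 113*k**2 + 288*k + 252) matches t_k.

Yes. s_k = 5*k*(-k - 8)/(12*(k**2 + 8*k + 12)).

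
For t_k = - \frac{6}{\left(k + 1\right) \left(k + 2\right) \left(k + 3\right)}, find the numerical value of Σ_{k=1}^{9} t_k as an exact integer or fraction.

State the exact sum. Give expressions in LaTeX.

t_(k+1)/t_k = (k + 1)/(k + 4).
Factor: A=k + 1; B=k + 4; C=1.
f must satisfy (k + 1)·f(k+1) − (k + 3)·f(k) = 1.
From deg A=1, deg B=1, deg C=0: d=2.
Solving with deg f ≤ 2: f(k) = k*(k + 3)/4.
R(k) = B(k−1)·f(k)/C(k) = k*(k + 3)**2/4; s_k = R·t_k = 3*k*(-k - 3)/(2*(k + 1)*(k + 2)).
s_(k+1) − s_k = -6/(k**3 + 6*k**2 + 11*k + 6) = t_k.
Telescoping: Σ = s_(10) − s_(1) = -65/44 − (-1) = -21/44.

Σ = -21/44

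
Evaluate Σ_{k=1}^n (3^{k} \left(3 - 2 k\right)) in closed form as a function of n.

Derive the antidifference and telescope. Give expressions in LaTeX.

S(n) = - 3 \cdot 3^{n} n + 6 \cdot 3^{n} - 6

Ratio r(k) = 3*(2*k - 1)/(2*k - 3).
Take A(k)=3, B(k)=1, C(k)=k - 3/2.
Key eq: (3)·f(k+1) = (1)·f(k) + (k - 3/2).
Bound: deg f ≤ 1.
Solve for f: f(k) = (k - 3)/2 (degree 1 ≤ 1).
So s_k = (B(k−1)f/C)·t_k = ((k - 3)/(2*k - 3))·t_k = 3**k*(3 - k).
Δs = 3**k*(3 - 2*k), as required.
Evaluate: s_(n+1) = 3**(n + 1)*(2 - n); subtract s_(1) = 6 ⇒ S(n) = -3*3**n*n + 6*3**n - 6.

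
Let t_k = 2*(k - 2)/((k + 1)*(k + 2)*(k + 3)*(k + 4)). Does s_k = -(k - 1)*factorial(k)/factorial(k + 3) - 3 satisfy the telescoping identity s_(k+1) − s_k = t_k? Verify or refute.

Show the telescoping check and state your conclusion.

s_(k+1) = -k*factorial(k + 1)/factorial(k + 4) - 3
s_(k+1) − s_k = 2*(k - 2)/((k + 1)*(k + 2)*(k + 3)*(k + 4))
(s_(k+1) − s_k) − t_k = 0

valid; difference matches t_k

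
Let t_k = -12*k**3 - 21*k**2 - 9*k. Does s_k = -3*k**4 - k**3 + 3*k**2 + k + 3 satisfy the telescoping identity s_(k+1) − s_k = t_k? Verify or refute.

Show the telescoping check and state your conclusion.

s_(k+1) = -3*k**4 - 13*k**3 - 18*k**2 - 8*k + 3
s_(k+1) − s_k = 3*k*(-4*k**2 - 7*k - 3)
(s_(k+1) − s_k) − t_k = 0

valid (s_(k+1) − s_k reduces to t_k)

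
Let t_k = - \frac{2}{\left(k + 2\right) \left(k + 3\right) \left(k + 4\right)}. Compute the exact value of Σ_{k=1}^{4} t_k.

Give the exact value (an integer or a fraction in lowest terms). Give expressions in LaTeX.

Step 1: r(k) = (k + 2)/(k + 5).
A = k + 2, B = k + 5, C = 1.
Key eq: (k + 2)·f(k+1) = (k + 4)·f(k) + (1).
deg f ≤ 2 (via 1,1,0).
Solve for f: f(k) = k*(k + 5)/12 (degree 2 ≤ 2).
Then R = B(k−1)f/C = k*(k + 4)*(k + 5)/12, so s_k = R(k)·t_k = k*(-k - 5)/(6*(k + 2)*(k + 3)).
Δs = -2/(k**3 + 9*k**2 + 26*k + 24), as required.
Σ_(k=1)^(4) t_k = s_(5) − s_(1) = -25/168 − (-1/12) = -11/168.

Σ = -11/168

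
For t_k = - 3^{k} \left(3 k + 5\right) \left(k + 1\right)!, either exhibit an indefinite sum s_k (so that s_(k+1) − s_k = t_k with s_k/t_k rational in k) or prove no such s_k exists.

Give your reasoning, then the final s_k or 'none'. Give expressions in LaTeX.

t_(k+1)/t_k = 3*(k + 2)*(3*k + 8)/(3*k + 5).
So A=3*k + 6 and B=1, with C=k + 5/3.
Key eq: (3*k + 6)·f(k+1) = (1)·f(k) + (k + 5/3).
Bound: deg f ≤ 0.
Solving with deg f ≤ 0: f(k) = 1/3.
So s_k = (B(k−1)f/C)·t_k = (1/(3*k + 5))·t_k = -3**k*factorial(k + 1).
Check: Δs_k = -3**k*(3*k + 5)*factorial(k + 1). ✓

s_k = - 3^{k} \left(k + 1\right)!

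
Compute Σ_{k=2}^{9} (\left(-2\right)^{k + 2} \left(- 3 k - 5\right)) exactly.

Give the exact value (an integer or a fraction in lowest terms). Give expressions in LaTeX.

Σ = 45008

Ratio r(k) = 2*(-3*k - 8)/(3*k + 5).
Normal form (A,B,C) = (-2, 1, k + 5/3).
f must satisfy (-2)·f(k+1) − (1)·f(k) = k + 5/3.
Bound: deg f ≤ 1.
Solve for f: f(k) = -(k + 1)/3 (degree 1 ≤ 1).
R(k) = B(k−1)·f(k)/C(k) = -(k + 1)/(3*k + 5); s_k = R·t_k = (-2)**(k + 2)*(k + 1).
Verify: (-2)**(k + 2)*(-3*k - 5) matches t_k.
Evaluate s at k=10 and k=2: 45056 and 48; difference 45008.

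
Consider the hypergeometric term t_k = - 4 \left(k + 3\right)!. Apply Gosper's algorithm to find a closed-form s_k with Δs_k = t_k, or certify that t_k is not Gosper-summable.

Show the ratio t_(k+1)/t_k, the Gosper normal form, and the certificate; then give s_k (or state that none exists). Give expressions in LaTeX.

r(k) = k + 4 after simplifying.
A = k + 4, B = 1, C = 1.
f must satisfy (k + 4)·f(k+1) − (1)·f(k) = 1.
From deg A=1, deg B=0, deg C=0: d=-1.
Negative degree bound (-1): no f exists, t_k not Gosper-summable.

none (Gosper's algorithm certifies no s_k)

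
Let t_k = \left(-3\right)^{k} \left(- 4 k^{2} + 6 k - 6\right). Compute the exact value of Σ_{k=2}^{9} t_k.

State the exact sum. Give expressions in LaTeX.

Ratio r(k) = 3*(3*k - 2*(k + 1)**2)/(2*k**2 - 3*k + 3).
Factor: A=-3; B=1; C=k**2 - 3*k/2 + 3/2.
f must satisfy (-3)·f(k+1) − (1)·f(k) = k**2 - 3*k/2 + 3/2.
deg f ≤ 2 (via 0,0,2).
Coefficient equations give f(k) = -(k**2 - 3*k + 3)/4.
Get s_k = R·t_k = (-3)**k*(k**2 - 3*k + 3) with R(k) = B(k−1)f(k)/C(k) = -(k**2 - 3*k + 3)/(2*(2*k**2 - 3*k + 3)).
Verify: (-3)**k*(-4*k**2 + 6*k - 6) matches t_k.
Telescoping: Σ = s_(10) − s_(2) = 4310577 − (9) = 4310568.

Σ = 4310568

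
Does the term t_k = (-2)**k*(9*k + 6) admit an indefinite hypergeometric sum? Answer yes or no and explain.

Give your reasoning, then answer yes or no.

Yes. s_k = -3*(-2)**k*k.

r(k) = 2*(-3*k - 5)/(3*k + 2) after simplifying.
So A=-2 and B=1, with C=k + 2/3.
Set up (-2)·f(k+1) − (1)·f(k) − (k + 2/3) = 0.
Bound: deg f ≤ 1.
Match coefficients ⇒ f(k) = -k/3.
Then R = B(k−1)f/C = -k/(3*k + 2), so s_k = R(k)·t_k = -3*(-2)**k*k.
Check: Δs_k = (-2)**k*(9*k + 6). ✓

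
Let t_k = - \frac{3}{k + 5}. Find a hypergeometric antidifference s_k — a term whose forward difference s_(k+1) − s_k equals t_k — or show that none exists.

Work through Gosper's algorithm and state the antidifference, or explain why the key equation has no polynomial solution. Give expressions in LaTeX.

Compute t_(k+1)/t_k: get (k + 5)/(k + 6).
Factor: A=k + 5; B=k + 6; C=1.
Solve (k + 5)·f(k+1) − (k + 5)·f(k) = 1.
Bound: deg f ≤ 0.
Put f(k) = c0: A·f(k+1) − B(k−1)·f(k) − C = -1; need -1 = 0 — inconsistent ⇒ no f, not summable.

none (Gosper's algorithm certifies no s_k)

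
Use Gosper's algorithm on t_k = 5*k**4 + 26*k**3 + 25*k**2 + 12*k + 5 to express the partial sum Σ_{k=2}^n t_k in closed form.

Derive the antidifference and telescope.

S(n) = n**5 + 9*n**4 + 23*n**3 + 25*n**2 + 15*n - 73

Step 1: r(k) = (5*k**4 + 46*k**3 + 133*k**2 + 160*k + 73)/(5*k**4 + 26*k**3 + 25*k**2 + 12*k + 5).
Factor: A=1; B=1; C=k**4 + 26*k**3/5 + 5*k**2 + 12*k/5 + 1.
Key eq: (1)·f(k+1) = (1)·f(k) + (k**4 + 26*k**3/5 + 5*k**2 + 12*k/5 + 1).
d = 5 from the (0,0,4) case.
Match coefficients ⇒ f(k) = k*(k**4 + 4*k**3 - 3*k**2 + 3)/5.
Certificate R = B(k−1)f/C = k*(k**4 + 4*k**3 - 3*k**2 + 3)/(5*k**4 + 26*k**3 + 25*k**2 + 12*k + 5) gives s_k = k*(k**4 + 4*k**3 - 3*k**2 + 3).
s_(k+1) − s_k = 5*k**4 + 26*k**3 + 25*k**2 + 12*k + 5 = t_k.
Σ_(k=2)^n t_k = s_(n+1) − s_(2) = (n**5 + 9*n**4 + 23*n**3 + 25*n**2 + 15*n + 5) − (78), i.e. n**5 + 9*n**4 + 23*n**3 + 25*n**2 + 15*n - 73.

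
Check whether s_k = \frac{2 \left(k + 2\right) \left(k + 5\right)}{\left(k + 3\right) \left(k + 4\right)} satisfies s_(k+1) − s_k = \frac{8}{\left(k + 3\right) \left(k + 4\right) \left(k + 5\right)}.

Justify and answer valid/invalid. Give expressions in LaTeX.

s_(k+1) = 2*(k + 3)*(k + 6)/((k + 4)*(k + 5))
s_(k+1) − s_k = 8/(k**3 + 12*k**2 + 47*k + 60)
(s_(k+1) − s_k) − t_k = 0

valid; difference matches t_k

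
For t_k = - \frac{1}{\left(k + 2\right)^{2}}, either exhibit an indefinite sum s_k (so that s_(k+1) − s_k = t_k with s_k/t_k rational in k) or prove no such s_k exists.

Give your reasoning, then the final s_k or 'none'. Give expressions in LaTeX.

none — t_k is not Gosper-summable

Compute t_(k+1)/t_k: get (k + 2)**2/(k + 3)**2.
Gosper form: A/B · C(k+1)/C(k) with A=k**2 + 4*k + 4, B=k**2 + 6*k + 9, C=1.
Need (k**2 + 4*k + 4)·f(k+1) − (k**2 + 4*k + 4)·f(k) = 1.
d = 0 from the (2,2,0) case.
Write f(k) = c0. Then LHS − RHS = -1, requiring -1 = 0: contradictory. No certificate.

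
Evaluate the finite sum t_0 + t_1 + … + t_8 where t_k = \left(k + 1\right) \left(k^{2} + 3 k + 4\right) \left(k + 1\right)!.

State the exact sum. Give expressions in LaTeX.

Compute t_(k+1)/t_k: get (k + 2)**2*(3*k + (k + 1)**2 + 7)/((k + 1)*(k**2 + 3*k + 4)).
Normal form (A,B,C) = (k + 2, 1, k**3 + 4*k**2 + 7*k + 4).
Set up (k + 2)·f(k+1) − (1)·f(k) − (k**3 + 4*k**2 + 7*k + 4) = 0.
From deg A=1, deg B=0, deg C=3: d=2.
Solve for f: f(k) = k*(k + 1) (degree 2 ≤ 2).
Certificate R = B(k−1)f/C = k/(k**2 + 3*k + 4) gives s_k = k*(k + 1)*factorial(k + 1).
Δs = (k + 1)*(k**2 + 3*k + 4)*factorial(k + 1), as required.
Σ_(k=0)^(8) t_k = s_(9) − s_(0) = 326592000 − (0) = 326592000.

Σ = 326592000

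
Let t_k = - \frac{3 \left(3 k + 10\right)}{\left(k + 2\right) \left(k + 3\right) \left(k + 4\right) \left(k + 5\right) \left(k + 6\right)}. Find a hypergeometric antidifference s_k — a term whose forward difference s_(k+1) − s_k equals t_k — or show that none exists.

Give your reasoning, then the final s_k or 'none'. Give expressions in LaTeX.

s_k = \frac{3 k \left(- k^{2} - 11 k - 38\right)}{40 \left(k^{3} + 11 k^{2} + 38 k + 40\right)}

Ratio r(k) = (k + 2)*(3*k + 13)/((k + 7)*(3*k + 10)).
Factor: A=k + 2; B=k + 7; C=k + 10/3.
Set up (k + 2)·f(k+1) − (k + 6)·f(k) − (k + 10/3) = 0.
d = 4 from the (1,1,1) case.
Solving with deg f ≤ 4: f(k) = k*(k + 3)*(k**2 + 11*k + 38)/120.
R(k) = B(k−1)·f(k)/C(k) = k*(k + 3)*(k + 6)*(k**2 + 11*k + 38)/(40*(3*k + 10)); s_k = R·t_k = 3*k*(-k**2 - 11*k - 38)/(40*(k**3 + 11*k**2 + 38*k + 40)).
Δs = 3*(-3*k - 10)/(k**5 + 20*k**4 + 155*k**3 + 580*k**2 + 1044*k + 720), as required.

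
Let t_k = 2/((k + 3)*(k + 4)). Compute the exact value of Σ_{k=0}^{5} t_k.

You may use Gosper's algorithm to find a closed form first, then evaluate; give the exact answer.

Σ = 4/9

r(k) = (k + 3)/(k + 5) after simplifying.
Gosper form: A/B · C(k+1)/C(k) with A=k + 3, B=k + 5, C=1.
f must satisfy (k + 3)·f(k+1) − (k + 4)·f(k) = 1.
deg f ≤ 1 (via 1,1,0).
Coefficient equations give f(k) = k/3.
R(k) = B(k−1)·f(k)/C(k) = k*(k + 4)/3; s_k = R·t_k = 2*k/(3*(k + 3)).
Verify: 2/(k**2 + 7*k + 12) matches t_k.
Evaluate s at k=6 and k=0: 4/9 and 0; difference 4/9.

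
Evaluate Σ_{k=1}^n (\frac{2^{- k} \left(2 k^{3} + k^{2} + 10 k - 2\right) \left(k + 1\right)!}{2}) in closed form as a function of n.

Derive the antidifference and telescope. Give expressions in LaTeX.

S(n) = 2^{- n - 1} \left(- 2^{n + 2} + 2 n^{4} n! + 7 n^{3} n! + 9 n^{2} n! + 8 n n! + 4 n!\right)

Ratio r(k) = (k + 2)*(10*k + 2*(k + 1)**3 + (k + 1)**2 + 8)/(2*(2*k**3 + k**2 + 10*k - 2)).
So A=k/2 + 1 and B=1, with C=k**3 + k**2/2 + 5*k - 1.
Key eq: (k/2 + 1)·f(k+1) = (1)·f(k) + (k**3 + k**2/2 + 5*k - 1).
d = 2 from the (1,0,3) case.
Coefficient equations give f(k) = 2*k**2 - 3*k + 3.
Get s_k = R·t_k = (2*k**2 - 3*k + 3)*factorial(k + 1)/2**k with R(k) = B(k−1)f(k)/C(k) = 2*(2*k**2 - 3*k + 3)/(2*k**3 + k**2 + 10*k - 2).
Check: Δs_k = (2*k**3 + k**2 + 10*k - 2)*factorial(k + 1)/(2*2**k). ✓
Σ_(k=1)^n t_k = s_(n+1) − s_(1) = (2**(-n - 1)*(2*n**2 + n + 2)*factorial(n + 2)) − (2), i.e. 2**(-n - 1)*(-2**(n + 2) + 2*n**4*factorial(n) + 7*n**3*factorial(n) + 9*n**2*factorial(n) + 8*n*factorial(n) + 4*factorial(n)).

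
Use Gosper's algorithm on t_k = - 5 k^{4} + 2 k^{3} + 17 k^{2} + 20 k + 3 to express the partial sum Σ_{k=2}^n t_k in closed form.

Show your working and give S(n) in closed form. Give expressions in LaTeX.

Step 1: r(k) = (5*k**4 + 18*k**3 + 7*k**2 - 40*k - 37)/(5*k**4 - 2*k**3 - 17*k**2 - 20*k - 3).
A = 1, B = 1, C = k**4 - 2*k**3/5 - 17*k**2/5 - 4*k - 3/5.
Set up (1)·f(k+1) − (1)·f(k) − (k**4 - 2*k**3/5 - 17*k**2/5 - 4*k - 3/5) = 0.
Degrees (0,0,4) ⇒ d ≤ 5.
Match coefficients ⇒ f(k) = k*(k**4 - 3*k**3 - 3*k**2 - 2*k + 4)/5.
Get s_k = R·t_k = k*(-k**4 + 3*k**3 + 3*k**2 + 2*k - 4) with R(k) = B(k−1)f(k)/C(k) = k*(k**4 - 3*k**3 - 3*k**2 - 2*k + 4)/(5*k**4 - 2*k**3 - 17*k**2 - 20*k - 3).
Verify: -5*k**4 + 2*k**3 + 17*k**2 + 20*k + 3 matches t_k.
Telescope: S(n) = s_(n+1) − s_(2) = -n**5 - 2*n**4 + 5*n**3 + 19*n**2 + 16*n + 3 − (40) = -n**5 - 2*n**4 + 5*n**3 + 19*n**2 + 16*n - 37.

S(n) = - n^{5} - 2 n^{4} + 5 n^{3} + 19 n^{2} + 16 n - 37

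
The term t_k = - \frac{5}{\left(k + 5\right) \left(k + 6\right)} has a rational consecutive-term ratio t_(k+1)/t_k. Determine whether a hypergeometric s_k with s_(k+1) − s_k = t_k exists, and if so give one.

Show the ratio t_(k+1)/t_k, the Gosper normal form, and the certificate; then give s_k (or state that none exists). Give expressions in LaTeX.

t_(k+1)/t_k = (k + 5)/(k + 7).
Normal form (A,B,C) = (k + 5, k + 7, 1).
Solve (k + 5)·f(k+1) − (k + 6)·f(k) = 1.
From deg A=1, deg B=1, deg C=0: d=1.
Solve for f: f(k) = k/5 (degree 1 ≤ 1).
Then R = B(k−1)f/C = k*(k + 6)/5, so s_k = R(k)·t_k = -k/(k + 5).
Verify: -5/(k**2 + 11*k + 30) matches t_k.

s_k = - \frac{k}{k + 5}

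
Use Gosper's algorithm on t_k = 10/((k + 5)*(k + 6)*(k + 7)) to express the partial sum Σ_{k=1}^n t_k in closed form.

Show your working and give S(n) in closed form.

S(n) = 5*n*(n + 13)/(42*(n**2 + 13*n + 42))

t_(k+1)/t_k = (k + 5)/(k + 8).
Take A(k)=k + 5, B(k)=k + 8, C(k)=1.
f must satisfy (k + 5)·f(k+1) − (k + 7)·f(k) = 1.
From deg A=1, deg B=1, deg C=0: d=2.
Solving with deg f ≤ 2: f(k) = k*(k + 11)/60.
Then R = B(k−1)f/C = k*(k + 7)*(k + 11)/60, so s_k = R(k)·t_k = k*(k + 11)/(6*(k + 5)*(k + 6)).
s_(k+1) − s_k = 10/(k**3 + 18*k**2 + 107*k + 210) = t_k.
s_(n+1) = (n**2 + 13*n + 12)/(6*(n**2 + 13*n + 42)) and s_(1) = 1/21, so S(n) = 5*n*(n + 13)/(42*(n**2 + 13*n + 42)).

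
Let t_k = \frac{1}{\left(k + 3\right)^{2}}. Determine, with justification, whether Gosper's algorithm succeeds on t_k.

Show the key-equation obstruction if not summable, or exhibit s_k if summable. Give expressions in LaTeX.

No. Not Gosper-summable.

Compute t_(k+1)/t_k: get (k + 3)**2/(k + 4)**2.
Gosper form: A/B · C(k+1)/C(k) with A=k**2 + 6*k + 9, B=k**2 + 8*k + 16, C=1.
Set up (k**2 + 6*k + 9)·f(k+1) − (k**2 + 6*k + 9)·f(k) − (1) = 0.
deg f ≤ 0 (via 2,2,0).
Write f(k) = c0. Then LHS − RHS = -1, requiring -1 = 0: contradictory. No certificate.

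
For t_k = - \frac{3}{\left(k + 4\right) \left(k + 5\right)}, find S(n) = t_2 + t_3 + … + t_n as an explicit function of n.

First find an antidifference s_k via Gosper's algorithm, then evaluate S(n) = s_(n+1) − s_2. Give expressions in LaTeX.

The ratio is (k + 4)/(k + 6).
Factor: A=k + 4; B=k + 6; C=1.
Key eq: (k + 4)·f(k+1) = (k + 5)·f(k) + (1).
deg f ≤ 1 (via 1,1,0).
Solving with deg f ≤ 1: f(k) = k/4.
So s_k = (B(k−1)f/C)·t_k = (k*(k + 5)/4)·t_k = -3*k/(4*k + 16).
s_(k+1) − s_k = -3/(k**2 + 9*k + 20) = t_k.
s_(n+1) = 3*(-n - 1)/(4*(n + 5)) and s_(2) = -1/4, so S(n) = (1 - n)/(2*(n + 5)).

S(n) = \frac{1 - n}{2 \left(n + 5\right)}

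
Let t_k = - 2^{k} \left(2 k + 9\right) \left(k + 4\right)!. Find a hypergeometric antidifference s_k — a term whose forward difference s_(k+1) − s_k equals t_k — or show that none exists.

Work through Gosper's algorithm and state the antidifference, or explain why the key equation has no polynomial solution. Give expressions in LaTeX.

s_k = - 2^{k} \left(k + 4\right)!

The ratio is 2*(k + 5)*(2*k + 11)/(2*k + 9).
So A=2*k + 10 and B=1, with C=k + 9/2.
f must satisfy (2*k + 10)·f(k+1) − (1)·f(k) = k + 9/2.
From deg A=1, deg B=0, deg C=1: d=0.
Solving with deg f ≤ 0: f(k) = 1/2.
R(k) = B(k−1)·f(k)/C(k) = 1/(2*k + 9); s_k = R·t_k = -2**k*factorial(k + 4).
s_(k+1) − s_k = -2**k*(2*k + 9)*factorial(k + 4) = t_k.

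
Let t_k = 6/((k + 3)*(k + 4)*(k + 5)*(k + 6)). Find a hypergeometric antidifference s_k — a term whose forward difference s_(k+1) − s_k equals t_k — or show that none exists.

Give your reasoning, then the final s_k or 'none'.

s_k = k*(k**2 + 12*k + 47)/(30*(k + 3)*(k + 4)*(k + 5))

The ratio is (k + 3)/(k + 7).
Gosper form: A/B · C(k+1)/C(k) with A=k + 3, B=k + 7, C=1.
f must satisfy (k + 3)·f(k+1) − (k + 6)·f(k) = 1.
d = 3 from the (1,1,0) case.
A polynomial solution: f(k) = k*(k**2 + 12*k + 47)/180.
Then R = B(k−1)f/C = k*(k + 6)*(k**2 + 12*k + 47)/180, so s_k = R(k)·t_k = k*(k**2 + 12*k + 47)/(30*(k + 3)*(k + 4)*(k + 5)).
Δs = 6/(k**4 + 18*k**3 + 119*k**2 + 342*k + 360), as required.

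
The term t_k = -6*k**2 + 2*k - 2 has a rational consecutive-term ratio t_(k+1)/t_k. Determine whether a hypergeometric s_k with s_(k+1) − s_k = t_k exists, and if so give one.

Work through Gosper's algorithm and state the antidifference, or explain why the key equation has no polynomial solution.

Compute t_(k+1)/t_k: get (-k + 3*(k + 1)**2)/(3*k**2 - k + 1).
A = 1, B = 1, C = k**2 - k/3 + 1/3.
Set up (1)·f(k+1) − (1)·f(k) − (k**2 - k/3 + 1/3) = 0.
Bound: deg f ≤ 3.
Coefficient equations give f(k) = k*(k**2 - 2*k + 2)/3.
Then R = B(k−1)f/C = k*(k**2 - 2*k + 2)/(3*k**2 - k + 1), so s_k = R(k)·t_k = 2*k*(-k**2 + 2*k - 2).
Δs = -6*k**2 + 2*k - 2, as required.

s_k = 2*k*(-k**2 + 2*k - 2)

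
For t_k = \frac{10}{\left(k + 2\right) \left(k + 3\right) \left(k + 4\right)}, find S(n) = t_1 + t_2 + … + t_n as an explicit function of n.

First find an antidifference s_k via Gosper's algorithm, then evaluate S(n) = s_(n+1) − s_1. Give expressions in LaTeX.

Step 1: r(k) = (k + 2)/(k + 5).
A = k + 2, B = k + 5, C = 1.
Set up (k + 2)·f(k+1) − (k + 4)·f(k) − (1) = 0.
From deg A=1, deg B=1, deg C=0: d=2.
Solve for f: f(k) = k*(k + 5)/12 (degree 2 ≤ 2).
Get s_k = R·t_k = 5*k*(k + 5)/(6*(k + 2)*(k + 3)) with R(k) = B(k−1)f(k)/C(k) = k*(k + 4)*(k + 5)/12.
s_(k+1) − s_k = 10/(k**3 + 9*k**2 + 26*k + 24) = t_k.
Evaluate: s_(n+1) = 5*(n**2 + 7*n + 6)/(6*(n**2 + 7*n + 12)); subtract s_(1) = 5/12 ⇒ S(n) = 5*n*(n + 7)/(12*(n**2 + 7*n + 12)).

S(n) = \frac{5 n \left(n + 7\right)}{12 \left(n^{2} + 7 n + 12\right)}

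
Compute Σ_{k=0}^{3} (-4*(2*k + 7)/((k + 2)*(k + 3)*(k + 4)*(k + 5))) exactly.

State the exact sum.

The ratio is (k + 2)*(2*k + 9)/((k + 6)*(2*k + 7)).
Normal form (A,B,C) = (k + 2, k + 6, k + 7/2).
f must satisfy (k + 2)·f(k+1) − (k + 5)·f(k) = k + 7/2.
Bound: deg f ≤ 3.
A polynomial solution: f(k) = k*(k + 3)*(k + 6)/16.
So s_k = (B(k−1)f/C)·t_k = (k*(k + 3)*(k + 5)*(k + 6)/(8*(2*k + 7)))·t_k = k*(-k - 6)/(2*(k**2 + 6*k + 8)).
Check: Δs_k = 4*(-2*k - 7)/(k**4 + 14*k**3 + 71*k**2 + 154*k + 120). ✓
Σ_(k=0)^(3) t_k = s_(4) − s_(0) = -5/12 − (0) = -5/12.

Σ = -5/12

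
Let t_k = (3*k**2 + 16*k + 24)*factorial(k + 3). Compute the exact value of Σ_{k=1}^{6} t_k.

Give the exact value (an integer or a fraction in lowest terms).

The ratio is (k + 4)*(16*k + 3*(k + 1)**2 + 40)/(3*k**2 + 16*k + 24).
Factor: A=k + 4; B=1; C=k**2 + 16*k/3 + 8.
Need (k + 4)·f(k+1) − (1)·f(k) = k**2 + 16*k/3 + 8.
From deg A=1, deg B=0, deg C=2: d=1.
Match coefficients ⇒ f(k) = (3*k + 4)/3.
So s_k = (B(k−1)f/C)·t_k = ((3*k + 4)/(3*k**2 + 16*k + 24))·t_k = (3*k + 4)*factorial(k + 3).
Check: Δs_k = (3*k**2 + 16*k + 24)*factorial(k + 3). ✓
Evaluate s at k=7 and k=1: 90720000 and 168; difference 90719832.

Σ = 90719832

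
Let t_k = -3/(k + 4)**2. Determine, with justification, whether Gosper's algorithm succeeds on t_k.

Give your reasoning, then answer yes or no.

No; the coefficient equations for f are inconsistent.

The ratio is (k + 4)**2/(k + 5)**2.
Factor: A=k**2 + 8*k + 16; B=k**2 + 10*k + 25; C=1.
Need (k**2 + 8*k + 16)·f(k+1) − (k**2 + 8*k + 16)·f(k) = 1.
deg f ≤ 0 (via 2,2,0).
Write f(k) = c0. Then LHS − RHS = -1, requiring -1 = 0: contradictory. No certificate.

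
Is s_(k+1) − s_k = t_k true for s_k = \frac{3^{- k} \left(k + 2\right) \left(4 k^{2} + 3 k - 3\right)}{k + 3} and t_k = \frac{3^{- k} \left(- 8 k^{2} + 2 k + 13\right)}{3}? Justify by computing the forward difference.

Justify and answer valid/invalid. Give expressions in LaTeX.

s_(k+1) = (k + 3)*(3*k + 4*(k + 1)**2)/(3*3**k*(k + 4))
s_(k+1) − s_k = (-8*k**4 - 46*k**3 - 35*k**2 + 105*k + 108)/(3*3**k*(k**2 + 7*k + 12))
(s_(k+1) − s_k) − t_k = 2*(4*k**3 + 17*k**2 - 5*k - 24)/(3*3**k*(k**2 + 7*k + 12))

Invalid: residual \frac{2 \cdot 3^{- k} \left(4 k^{3} + 17 k^{2} - 5 k - 24\right)}{3 \left(k^{2} + 7 k + 12\right)} ≠ 0.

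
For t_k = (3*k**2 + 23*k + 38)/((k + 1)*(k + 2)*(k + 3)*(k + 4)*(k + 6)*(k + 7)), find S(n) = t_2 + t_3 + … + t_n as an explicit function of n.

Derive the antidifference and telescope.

Ratio r(k) = (k + 1)*(k + 6)*(23*k + 3*(k + 1)**2 + 61)/((k + 5)*(k + 8)*(3*k**2 + 23*k + 38)).
So A=k + 1 and B=k + 8, with C=k**3 + 38*k**2/3 + 51*k + 190/3.
Key eq: (k + 1)·f(k+1) = (k + 7)·f(k) + (k**3 + 38*k**2/3 + 51*k + 190/3).
Bound: deg f ≤ 6.
Solving with deg f ≤ 6: f(k) = k*(k + 2)*(k + 4)*(k + 5)*(k**2 + 10*k + 27)/54.
So s_k = (B(k−1)f/C)·t_k = (k*(k + 2)*(k + 4)*(k + 7)*(k**2 + 10*k + 27)/(18*(3*k**2 + 23*k + 38)))·t_k = k*(k**2 + 10*k + 27)/(18*(k**3 + 10*k**2 + 27*k + 18)).
s_(k+1) − s_k = (3*k**2 + 23*k + 38)/(k**6 + 23*k**5 + 207*k**4 + 925*k**3 + 2144*k**2 + 2412*k + 1008) = t_k.
Telescope: S(n) = s_(n+1) − s_(2) = (n**3 + 13*n**2 + 50*n + 38)/(18*(n**3 + 13*n**2 + 50*n + 56)) − (17/360) = (n**3 + 13*n**2 + 50*n - 64)/(120*(n**3 + 13*n**2 + 50*n + 56)).

S(n) = (n**3 + 13*n**2 + 50*n - 64)/(120*(n**3 + 13*n**2 + 50*n + 56))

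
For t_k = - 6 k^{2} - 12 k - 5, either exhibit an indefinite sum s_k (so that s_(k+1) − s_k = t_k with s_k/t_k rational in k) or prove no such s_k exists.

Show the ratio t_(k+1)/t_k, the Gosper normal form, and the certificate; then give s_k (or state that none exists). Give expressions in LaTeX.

r(k) = (6*k**2 + 24*k + 23)/(6*k**2 + 12*k + 5) after simplifying.
So A=1 and B=1, with C=k**2 + 2*k + 5/6.
Set up (1)·f(k+1) − (1)·f(k) − (k**2 + 2*k + 5/6) = 0.
From deg A=0, deg B=0, deg C=2: d=3.
A polynomial solution: f(k) = k**2*(2*k + 3)/6.
Certificate R = B(k−1)f/C = k**2*(2*k + 3)/(6*k**2 + 12*k + 5) gives s_k = k**2*(-2*k - 3).
Δs = -6*k**2 - 12*k - 5, as required.

s_k = k^{2} \left(- 2 k - 3\right)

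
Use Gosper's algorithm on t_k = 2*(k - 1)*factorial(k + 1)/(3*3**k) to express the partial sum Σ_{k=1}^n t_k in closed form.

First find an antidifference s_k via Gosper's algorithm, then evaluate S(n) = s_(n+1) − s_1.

The ratio is k*(k + 2)/(3*(k - 1)).
Take A(k)=k/3 + 2/3, B(k)=1, C(k)=k - 1.
Need (k/3 + 2/3)·f(k+1) − (1)·f(k) = k - 1.
Degrees (1,0,1) ⇒ d ≤ 0.
Solve for f: f(k) = 3 (degree 0 ≤ 0).
Certificate R = B(k−1)f/C = 3/(k - 1) gives s_k = 2*factorial(k + 1)/3**k.
Check: Δs_k = 2*(k - 1)*factorial(k + 1)/(3*3**k). ✓
s_(n+1) = 2*3**(-n - 1)*factorial(n + 2) and s_(1) = 4/3, so S(n) = -4/3 + 2*factorial(n + 2)/(3*3**n).

S(n) = -4/3 + 2*factorial(n + 2)/(3*3**n)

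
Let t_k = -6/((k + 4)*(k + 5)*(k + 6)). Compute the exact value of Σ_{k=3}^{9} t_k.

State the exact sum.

The ratio is (k + 4)/(k + 7).
Factor: A=k + 4; B=k + 7; C=1.
Need (k + 4)·f(k+1) − (k + 6)·f(k) = 1.
From deg A=1, deg B=1, deg C=0: d=2.
Match coefficients ⇒ f(k) = k*(k + 9)/40.
Then R = B(k−1)f/C = k*(k + 6)*(k + 9)/40, so s_k = R(k)·t_k = 3*k*(-k - 9)/(20*(k + 4)*(k + 5)).
Verify: -6/(k**3 + 15*k**2 + 74*k + 120) matches t_k.
Σ_(k=3)^(9) t_k = s_(10) − s_(3) = -19/140 − (-27/280) = -11/280.

Σ = -11/280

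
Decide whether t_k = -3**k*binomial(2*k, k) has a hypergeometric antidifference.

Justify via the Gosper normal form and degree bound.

No. Not Gosper-summable.

Compute t_(k+1)/t_k: get 6*(2*k + 1)/(k + 1).
Take A(k)=12*k + 6, B(k)=k + 1, C(k)=1.
f must satisfy (12*k + 6)·f(k+1) − (k)·f(k) = 1.
d = -1 from the (1,1,0) case.
deg f ≤ -1 is impossible — no certificate.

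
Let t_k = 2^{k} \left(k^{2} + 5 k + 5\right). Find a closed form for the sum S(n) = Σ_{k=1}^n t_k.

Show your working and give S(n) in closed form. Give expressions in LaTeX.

S(n) = 2 \cdot 2^{n} n^{2} + 6 \cdot 2^{n} n + 6 \cdot 2^{n} - 6

Compute t_(k+1)/t_k: get 2*(k**2 + 7*k + 11)/(k**2 + 5*k + 5).
Gosper form: A/B · C(k+1)/C(k) with A=2, B=1, C=k**2 + 5*k + 5.
Solve (2)·f(k+1) − (1)·f(k) = k**2 + 5*k + 5.
Bound: deg f ≤ 2.
Coefficient equations give f(k) = k**2 + k + 1.
Certificate R = B(k−1)f/C = (k**2 + k + 1)/(k**2 + 5*k + 5) gives s_k = 2**k*(k**2 + k + 1).
Δs = 2**k*(k**2 + 5*k + 5), as required.
Σ_(k=1)^n t_k = s_(n+1) − s_(1) = (2**(n + 1)*(n**2 + 3*n + 3)) − (6), i.e. 2*2**n*n**2 + 6*2**n*n + 6*2**n - 6.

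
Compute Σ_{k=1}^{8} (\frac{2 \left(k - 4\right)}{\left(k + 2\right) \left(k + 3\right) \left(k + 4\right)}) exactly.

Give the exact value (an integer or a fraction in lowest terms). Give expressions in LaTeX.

r(k) = (k - 3)*(k + 2)/((k - 4)*(k + 5)) after simplifying.
Normal form (A,B,C) = (k + 2, k + 5, k - 4).
Set up (k + 2)·f(k+1) − (k + 4)·f(k) − (k - 4) = 0.
From deg A=1, deg B=1, deg C=1: d=2.
Solve for f: f(k) = -k*(k + 11)/6 (degree 2 ≤ 2).
Certificate R = B(k−1)f/C = -k*(k + 4)*(k + 11)/(6*(k - 4)) gives s_k = k*(-k - 11)/(3*(k + 2)*(k + 3)).
Check: Δs_k = 2*(k - 4)/(k**3 + 9*k**2 + 26*k + 24). ✓
Evaluate s at k=9 and k=1: -5/11 and -1/3; difference -4/33.

Σ = -4/33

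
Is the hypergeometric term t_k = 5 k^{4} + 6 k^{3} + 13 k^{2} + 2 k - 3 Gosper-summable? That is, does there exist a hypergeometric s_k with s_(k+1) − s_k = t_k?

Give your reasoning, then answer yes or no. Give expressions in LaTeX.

Ratio r(k) = (5*k**4 + 26*k**3 + 61*k**2 + 66*k + 23)/(5*k**4 + 6*k**3 + 13*k**2 + 2*k - 3).
A = 1, B = 1, C = k**4 + 6*k**3/5 + 13*k**2/5 + 2*k/5 - 3/5.
Solve (1)·f(k+1) − (1)·f(k) = k**4 + 6*k**3/5 + 13*k**2/5 + 2*k/5 - 3/5.
deg f ≤ 5 (via 0,0,4).
Match coefficients ⇒ f(k) = k*(k**4 - k**3 + 3*k**2 - 4*k - 2)/5.
R(k) = B(k−1)·f(k)/C(k) = k*(k**4 - k**3 + 3*k**2 - 4*k - 2)/(5*k**4 + 6*k**3 + 13*k**2 + 2*k - 3); s_k = R·t_k = k*(k**4 - k**3 + 3*k**2 - 4*k - 2).
s_(k+1) − s_k = 5*k**4 + 6*k**3 + 13*k**2 + 2*k - 3 = t_k.

Yes. s_k = k \left(k^{4} - k^{3} + 3 k^{2} - 4 k - 2\right).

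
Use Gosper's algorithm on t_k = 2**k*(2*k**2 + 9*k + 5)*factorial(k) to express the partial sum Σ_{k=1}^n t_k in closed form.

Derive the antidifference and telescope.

Step 1: r(k) = 2*(2*k**3 + 15*k**2 + 29*k + 16)/(2*k**2 + 9*k + 5).
A = 2*k + 2, B = 1, C = k**2 + 9*k/2 + 5/2.
Need (2*k + 2)·f(k+1) − (1)·f(k) = k**2 + 9*k/2 + 5/2.
Degrees (1,0,2) ⇒ d ≤ 1.
A polynomial solution: f(k) = (k + 3)/2.
Get s_k = R·t_k = 2**k*(k + 3)*factorial(k) with R(k) = B(k−1)f(k)/C(k) = (k + 3)/(2*k**2 + 9*k + 5).
s_(k+1) − s_k = 2**k*(2*k**2 + 9*k + 5)*factorial(k) = t_k.
Evaluate: s_(n+1) = 2**(n + 1)*(n + 4)*factorial(n + 1); subtract s_(1) = 8 ⇒ S(n) = 2*2**n*n**2*factorial(n) + 10*2**n*n*factorial(n) + 8*2**n*factorial(n) - 8.

S(n) = 2*2**n*n**2*factorial(n) + 10*2**n*n*factorial(n) + 8*2**n*factorial(n) - 8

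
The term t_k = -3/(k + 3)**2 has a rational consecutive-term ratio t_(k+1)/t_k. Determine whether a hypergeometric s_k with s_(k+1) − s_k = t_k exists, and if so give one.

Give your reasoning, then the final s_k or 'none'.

t_(k+1)/t_k = (k + 3)**2/(k + 4)**2.
So A=k**2 + 6*k + 9 and B=k**2 + 8*k + 16, with C=1.
Need (k**2 + 6*k + 9)·f(k+1) − (k**2 + 6*k + 9)·f(k) = 1.
deg f ≤ 0 (via 2,2,0).
Put f(k) = c0: A·f(k+1) − B(k−1)·f(k) − C = -1; need -1 = 0 — inconsistent ⇒ no f, not summable.

none (Gosper's algorithm certifies no s_k)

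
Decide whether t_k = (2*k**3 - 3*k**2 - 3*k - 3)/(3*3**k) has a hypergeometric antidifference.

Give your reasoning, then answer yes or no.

Yes. s_k = (1 - k**3)/3**k.

r(k) = (2*k**3 + 3*k**2 - 3*k - 7)/(3*(2*k**3 - 3*k**2 - 3*k - 3)) after simplifying.
Factor: A=1/3; B=1; C=k**3 - 3*k**2/2 - 3*k/2 - 3/2.
Set up (1/3)·f(k+1) − (1)·f(k) − (k**3 - 3*k**2/2 - 3*k/2 - 3/2) = 0.
d = 3 from the (0,0,3) case.
A polynomial solution: f(k) = -3*(k - 1)*(k**2 + k + 1)/2.
So s_k = (B(k−1)f/C)·t_k = (-3*(k - 1)*(k**2 + k + 1)/(2*k**3 - 3*k**2 - 3*k - 3))·t_k = (1 - k**3)/3**k.
Check: Δs_k = (3*k**3 - (k + 1)**3 - 2)/(3*3**k). ✓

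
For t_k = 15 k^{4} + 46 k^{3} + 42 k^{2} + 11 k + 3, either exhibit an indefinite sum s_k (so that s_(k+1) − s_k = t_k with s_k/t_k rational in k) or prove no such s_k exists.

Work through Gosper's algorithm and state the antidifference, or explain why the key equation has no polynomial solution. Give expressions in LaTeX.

s_k = k \left(3 k^{4} + 4 k^{3} - 4 k^{2} - 4 k + 4\right)

Compute t_(k+1)/t_k: get (15*k**4 + 106*k**3 + 270*k**2 + 293*k + 117)/(15*k**4 + 46*k**3 + 42*k**2 + 11*k + 3).
Factor: A=1; B=1; C=k**4 + 46*k**3/15 + 14*k**2/5 + 11*k/15 + 1/5.
f must satisfy (1)·f(k+1) − (1)·f(k) = k**4 + 46*k**3/15 + 14*k**2/5 + 11*k/15 + 1/5.
deg f ≤ 5 (via 0,0,4).
Coefficient equations give f(k) = k*(3*k**4 + 4*k**3 - 4*k**2 - 4*k + 4)/15.
Get s_k = R·t_k = k*(3*k**4 + 4*k**3 - 4*k**2 - 4*k + 4) with R(k) = B(k−1)f(k)/C(k) = k*(3*k**4 + 4*k**3 - 4*k**2 - 4*k + 4)/(15*k**4 + 46*k**3 + 42*k**2 + 11*k + 3).
Check: Δs_k = 15*k**4 + 46*k**3 + 42*k**2 + 11*k + 3. ✓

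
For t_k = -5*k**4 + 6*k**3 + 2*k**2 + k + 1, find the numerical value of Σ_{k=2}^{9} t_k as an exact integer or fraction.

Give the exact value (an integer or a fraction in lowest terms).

t_(k+1)/t_k = (5*k**4 + 14*k**3 + 10*k**2 - 3*k - 5)/(5*k**4 - 6*k**3 - 2*k**2 - k - 1).
A = 1, B = 1, C = k**4 - 6*k**3/5 - 2*k**2/5 - k/5 - 1/5.
Set up (1)·f(k+1) − (1)·f(k) − (k**4 - 6*k**3/5 - 2*k**2/5 - k/5 - 1/5) = 0.
Degrees (0,0,4) ⇒ d ≤ 5.
Solving with deg f ≤ 5: f(k) = k*(k**4 - 4*k**3 + 4*k**2 - k - 1)/5.
So s_k = (B(k−1)f/C)·t_k = (k*(k**4 - 4*k**3 + 4*k**2 - k - 1)/(5*k**4 - 6*k**3 - 2*k**2 - k - 1))·t_k = k*(-k**4 + 4*k**3 - 4*k**2 + k + 1).
Verify: -5*k**4 + 6*k**3 + 2*k**2 + k + 1 matches t_k.
Sum = s_(10) − s_(2); s_(10) = -63890, s_(2) = 6 ⇒ -63896.

Σ = -63896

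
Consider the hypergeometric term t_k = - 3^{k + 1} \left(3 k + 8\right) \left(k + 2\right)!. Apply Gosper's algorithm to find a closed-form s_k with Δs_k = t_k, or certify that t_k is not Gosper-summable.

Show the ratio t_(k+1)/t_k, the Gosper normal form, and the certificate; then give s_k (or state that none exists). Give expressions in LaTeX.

r(k) = 3*(k + 3)*(3*k + 11)/(3*k + 8) after simplifying.
Gosper form: A/B · C(k+1)/C(k) with A=3*k + 9, B=1, C=k + 8/3.
Key eq: (3*k + 9)·f(k+1) = (1)·f(k) + (k + 8/3).
deg f ≤ 0 (via 1,0,1).
Coefficient equations give f(k) = 1/3.
Then R = B(k−1)f/C = 1/(3*k + 8), so s_k = R(k)·t_k = -3**(k + 1)*factorial(k + 2).
s_(k+1) − s_k = -3**(k + 1)*(3*k + 8)*factorial(k + 2) = t_k.

s_k = - 3^{k + 1} \left(k + 2\right)!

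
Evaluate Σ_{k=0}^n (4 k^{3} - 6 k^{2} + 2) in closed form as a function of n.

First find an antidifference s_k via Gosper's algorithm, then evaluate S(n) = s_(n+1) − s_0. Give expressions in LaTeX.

S(n) = n^{4} - 2 n^{2} + n + 2

r(k) = k**2*(2*k + 3)/(2*k**3 - 3*k**2 + 1) after simplifying.
Normal form (A,B,C) = (1, 1, k**3 - 3*k**2/2 + 1/2).
Set up (1)·f(k+1) − (1)·f(k) − (k**3 - 3*k**2/2 + 1/2) = 0.
deg f ≤ 4 (via 0,0,3).
Match coefficients ⇒ f(k) = k*(k**3 - 4*k**2 + 4*k + 1)/4.
Then R = B(k−1)f/C = k*(k**3 - 4*k**2 + 4*k + 1)/(2*(k - 1)**2*(2*k + 1)), so s_k = R(k)·t_k = k*(k**3 - 4*k**2 + 4*k + 1).
Check: Δs_k = 4*k**3 - 6*k**2 + 2. ✓
Telescope: S(n) = s_(n+1) − s_(0) = n**4 - 2*n**2 + n + 2 − (0) = n**4 - 2*n**2 + n + 2.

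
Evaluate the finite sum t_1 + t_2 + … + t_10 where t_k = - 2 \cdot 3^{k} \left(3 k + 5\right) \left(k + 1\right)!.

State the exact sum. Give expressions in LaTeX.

Σ = -169707392870388

t_(k+1)/t_k = 3*(k + 2)*(3*k + 8)/(3*k + 5).
Take A(k)=3*k + 6, B(k)=1, C(k)=k + 5/3.
Set up (3*k + 6)·f(k+1) − (1)·f(k) − (k + 5/3) = 0.
Degrees (1,0,1) ⇒ d ≤ 0.
Solve for f: f(k) = 1/3 (degree 0 ≤ 0).
Get s_k = R·t_k = -2*3**k*factorial(k + 1) with R(k) = B(k−1)f(k)/C(k) = 1/(3*k + 5).
Check: Δs_k = -2*3**k*(3*k + 5)*factorial(k + 1). ✓
Sum = s_(11) − s_(1); s_(11) = -169707392870400, s_(1) = -12 ⇒ -169707392870388.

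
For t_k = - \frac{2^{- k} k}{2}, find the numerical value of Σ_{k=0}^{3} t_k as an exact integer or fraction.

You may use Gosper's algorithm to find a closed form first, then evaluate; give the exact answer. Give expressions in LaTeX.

Σ = -11/16

The ratio is (k + 1)/(2*k).
So A=1/2 and B=1, with C=k.
Need (1/2)·f(k+1) − (1)·f(k) = k.
Degrees (0,0,1) ⇒ d ≤ 1.
Coefficient equations give f(k) = -2*(k + 1).
R(k) = B(k−1)·f(k)/C(k) = -2*(k + 1)/k; s_k = R·t_k = (k + 1)/2**k.
Check: Δs_k = -k/(2*2**k). ✓
Σ_(k=0)^(3) t_k = s_(4) − s_(0) = 5/16 − (1) = -11/16.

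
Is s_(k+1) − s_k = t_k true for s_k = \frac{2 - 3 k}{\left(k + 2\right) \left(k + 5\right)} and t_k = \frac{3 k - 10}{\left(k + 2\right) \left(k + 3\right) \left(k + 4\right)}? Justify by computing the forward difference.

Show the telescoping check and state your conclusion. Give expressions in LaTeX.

Invalid: residual \frac{2 \left(- 6 k^{2} - 15 k + 58\right)}{k^{5} + 20 k^{4} + 155 k^{3} + 580 k^{2} + 1044 k + 720} ≠ 0.

s_(k+1) = (-3*k - 1)/((k + 3)*(k + 6))
s_(k+1) − s_k = (3*k**2 - k - 46)/(k**4 + 16*k**3 + 91*k**2 + 216*k + 180)
(s_(k+1) − s_k) − t_k = 2*(-6*k**2 - 15*k + 58)/(k**5 + 20*k**4 + 155*k**3 + 580*k**2 + 1044*k + 720)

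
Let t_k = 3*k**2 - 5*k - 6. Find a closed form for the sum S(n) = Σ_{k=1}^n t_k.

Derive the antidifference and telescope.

Ratio r(k) = (3*k**2 + k - 8)/(3*k**2 - 5*k - 6).
Factor: A=1; B=1; C=k**2 - 5*k/3 - 2.
Set up (1)·f(k+1) − (1)·f(k) − (k**2 - 5*k/3 - 2) = 0.
From deg A=0, deg B=0, deg C=2: d=3.
Solve for f: f(k) = k*(k**2 - 4*k - 3)/3 (degree 3 ≤ 3).
Certificate R = B(k−1)f/C = k*(k**2 - 4*k - 3)/(3*k**2 - 5*k - 6) gives s_k = k*(k**2 - 4*k - 3).
s_(k+1) − s_k = 3*k**2 - 5*k - 6 = t_k.
Evaluate: s_(n+1) = n**3 - n**2 - 8*n - 6; subtract s_(1) = -6 ⇒ S(n) = n*(n**2 - n - 8).

S(n) = n*(n**2 - n - 8)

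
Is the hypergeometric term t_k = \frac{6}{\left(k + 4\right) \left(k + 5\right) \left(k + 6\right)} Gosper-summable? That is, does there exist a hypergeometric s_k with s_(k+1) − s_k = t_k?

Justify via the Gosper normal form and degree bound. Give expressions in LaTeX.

Yes. s_k = \frac{3 k \left(k + 9\right)}{20 \left(k + 4\right) \left(k + 5\right)}.

The ratio is (k + 4)/(k + 7).
A = k + 4, B = k + 7, C = 1.
Solve (k + 4)·f(k+1) − (k + 6)·f(k) = 1.
d = 2 from the (1,1,0) case.
Solving with deg f ≤ 2: f(k) = k*(k + 9)/40.
So s_k = (B(k−1)f/C)·t_k = (k*(k + 6)*(k + 9)/40)·t_k = 3*k*(k + 9)/(20*(k + 4)*(k + 5)).
Check: Δs_k = 6/(k**3 + 15*k**2 + 74*k + 120). ✓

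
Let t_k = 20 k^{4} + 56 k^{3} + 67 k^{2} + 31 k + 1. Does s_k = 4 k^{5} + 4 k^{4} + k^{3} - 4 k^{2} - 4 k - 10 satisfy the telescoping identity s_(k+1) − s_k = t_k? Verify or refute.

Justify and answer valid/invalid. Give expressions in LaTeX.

Valid — Δs_k = t_k.

s_(k+1) = 4*k**5 + 24*k**4 + 57*k**3 + 63*k**2 + 27*k - 9
s_(k+1) − s_k = 20*k**4 + 56*k**3 + 67*k**2 + 31*k + 1
(s_(k+1) − s_k) − t_k = 0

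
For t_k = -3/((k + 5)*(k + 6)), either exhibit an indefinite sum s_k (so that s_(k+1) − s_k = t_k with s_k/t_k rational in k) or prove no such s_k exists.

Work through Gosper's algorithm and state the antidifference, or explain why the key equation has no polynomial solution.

s_k = -3*k/(5*k + 25)

r(k) = (k + 5)/(k + 7) after simplifying.
Take A(k)=k + 5, B(k)=k + 7, C(k)=1.
Set up (k + 5)·f(k+1) − (k + 6)·f(k) − (1) = 0.
Degrees (1,1,0) ⇒ d ≤ 1.
Match coefficients ⇒ f(k) = k/5.
Certificate R = B(k−1)f/C = k*(k + 6)/5 gives s_k = -3*k/(5*k + 25).
Verify: -3/(k**2 + 11*k + 30) matches t_k.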